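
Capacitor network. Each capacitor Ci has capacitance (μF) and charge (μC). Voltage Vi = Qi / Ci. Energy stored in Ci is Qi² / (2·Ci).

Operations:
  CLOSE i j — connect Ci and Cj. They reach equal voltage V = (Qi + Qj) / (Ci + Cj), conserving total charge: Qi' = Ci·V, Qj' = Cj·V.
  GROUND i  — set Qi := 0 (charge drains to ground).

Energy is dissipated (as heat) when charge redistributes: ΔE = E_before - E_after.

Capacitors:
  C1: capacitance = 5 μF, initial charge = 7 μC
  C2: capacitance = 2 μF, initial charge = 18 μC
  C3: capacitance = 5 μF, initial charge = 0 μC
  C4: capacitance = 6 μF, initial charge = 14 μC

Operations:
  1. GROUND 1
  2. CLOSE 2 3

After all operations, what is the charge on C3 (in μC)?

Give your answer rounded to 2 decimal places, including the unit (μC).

Initial: C1(5μF, Q=7μC, V=1.40V), C2(2μF, Q=18μC, V=9.00V), C3(5μF, Q=0μC, V=0.00V), C4(6μF, Q=14μC, V=2.33V)
Op 1: GROUND 1: Q1=0; energy lost=4.900
Op 2: CLOSE 2-3: Q_total=18.00, C_total=7.00, V=2.57; Q2=5.14, Q3=12.86; dissipated=57.857
Final charges: Q1=0.00, Q2=5.14, Q3=12.86, Q4=14.00

Answer: 12.86 μC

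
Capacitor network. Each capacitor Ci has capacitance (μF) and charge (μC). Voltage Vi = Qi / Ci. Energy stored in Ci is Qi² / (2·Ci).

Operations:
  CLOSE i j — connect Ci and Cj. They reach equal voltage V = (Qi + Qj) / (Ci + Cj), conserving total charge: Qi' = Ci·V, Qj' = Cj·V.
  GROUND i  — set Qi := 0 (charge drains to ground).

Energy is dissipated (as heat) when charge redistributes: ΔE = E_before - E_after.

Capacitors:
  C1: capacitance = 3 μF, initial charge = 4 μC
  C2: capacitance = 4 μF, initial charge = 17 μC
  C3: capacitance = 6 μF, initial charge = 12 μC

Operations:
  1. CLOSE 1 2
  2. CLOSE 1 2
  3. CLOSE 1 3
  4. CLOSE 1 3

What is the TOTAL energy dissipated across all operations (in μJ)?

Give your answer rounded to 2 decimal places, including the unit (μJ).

Answer: 8.29 μJ

Derivation:
Initial: C1(3μF, Q=4μC, V=1.33V), C2(4μF, Q=17μC, V=4.25V), C3(6μF, Q=12μC, V=2.00V)
Op 1: CLOSE 1-2: Q_total=21.00, C_total=7.00, V=3.00; Q1=9.00, Q2=12.00; dissipated=7.292
Op 2: CLOSE 1-2: Q_total=21.00, C_total=7.00, V=3.00; Q1=9.00, Q2=12.00; dissipated=0.000
Op 3: CLOSE 1-3: Q_total=21.00, C_total=9.00, V=2.33; Q1=7.00, Q3=14.00; dissipated=1.000
Op 4: CLOSE 1-3: Q_total=21.00, C_total=9.00, V=2.33; Q1=7.00, Q3=14.00; dissipated=0.000
Total dissipated: 8.292 μJ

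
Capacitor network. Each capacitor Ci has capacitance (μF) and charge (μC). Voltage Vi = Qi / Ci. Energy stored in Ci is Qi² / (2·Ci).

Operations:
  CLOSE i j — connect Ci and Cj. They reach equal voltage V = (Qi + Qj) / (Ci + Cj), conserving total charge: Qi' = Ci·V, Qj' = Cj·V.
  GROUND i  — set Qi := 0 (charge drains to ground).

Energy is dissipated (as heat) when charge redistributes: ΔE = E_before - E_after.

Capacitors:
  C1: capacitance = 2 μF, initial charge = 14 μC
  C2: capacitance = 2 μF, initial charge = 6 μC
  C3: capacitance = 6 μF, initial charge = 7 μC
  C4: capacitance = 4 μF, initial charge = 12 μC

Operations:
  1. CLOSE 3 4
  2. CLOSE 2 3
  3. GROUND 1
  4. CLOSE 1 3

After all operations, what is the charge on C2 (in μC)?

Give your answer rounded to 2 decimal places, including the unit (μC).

Initial: C1(2μF, Q=14μC, V=7.00V), C2(2μF, Q=6μC, V=3.00V), C3(6μF, Q=7μC, V=1.17V), C4(4μF, Q=12μC, V=3.00V)
Op 1: CLOSE 3-4: Q_total=19.00, C_total=10.00, V=1.90; Q3=11.40, Q4=7.60; dissipated=4.033
Op 2: CLOSE 2-3: Q_total=17.40, C_total=8.00, V=2.17; Q2=4.35, Q3=13.05; dissipated=0.907
Op 3: GROUND 1: Q1=0; energy lost=49.000
Op 4: CLOSE 1-3: Q_total=13.05, C_total=8.00, V=1.63; Q1=3.26, Q3=9.79; dissipated=3.548
Final charges: Q1=3.26, Q2=4.35, Q3=9.79, Q4=7.60

Answer: 4.35 μC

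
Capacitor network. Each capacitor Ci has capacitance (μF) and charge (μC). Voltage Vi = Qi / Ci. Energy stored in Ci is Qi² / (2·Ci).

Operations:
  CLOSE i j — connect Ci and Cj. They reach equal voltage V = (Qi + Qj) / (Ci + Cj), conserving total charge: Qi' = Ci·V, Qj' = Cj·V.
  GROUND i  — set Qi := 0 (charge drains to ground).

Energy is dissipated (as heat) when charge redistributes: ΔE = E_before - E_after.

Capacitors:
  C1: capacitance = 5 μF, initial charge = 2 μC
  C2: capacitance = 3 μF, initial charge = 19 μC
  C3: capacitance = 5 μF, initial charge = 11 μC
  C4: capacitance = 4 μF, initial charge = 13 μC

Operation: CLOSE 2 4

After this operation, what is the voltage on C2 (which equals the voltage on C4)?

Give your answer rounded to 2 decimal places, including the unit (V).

Answer: 4.57 V

Derivation:
Initial: C1(5μF, Q=2μC, V=0.40V), C2(3μF, Q=19μC, V=6.33V), C3(5μF, Q=11μC, V=2.20V), C4(4μF, Q=13μC, V=3.25V)
Op 1: CLOSE 2-4: Q_total=32.00, C_total=7.00, V=4.57; Q2=13.71, Q4=18.29; dissipated=8.149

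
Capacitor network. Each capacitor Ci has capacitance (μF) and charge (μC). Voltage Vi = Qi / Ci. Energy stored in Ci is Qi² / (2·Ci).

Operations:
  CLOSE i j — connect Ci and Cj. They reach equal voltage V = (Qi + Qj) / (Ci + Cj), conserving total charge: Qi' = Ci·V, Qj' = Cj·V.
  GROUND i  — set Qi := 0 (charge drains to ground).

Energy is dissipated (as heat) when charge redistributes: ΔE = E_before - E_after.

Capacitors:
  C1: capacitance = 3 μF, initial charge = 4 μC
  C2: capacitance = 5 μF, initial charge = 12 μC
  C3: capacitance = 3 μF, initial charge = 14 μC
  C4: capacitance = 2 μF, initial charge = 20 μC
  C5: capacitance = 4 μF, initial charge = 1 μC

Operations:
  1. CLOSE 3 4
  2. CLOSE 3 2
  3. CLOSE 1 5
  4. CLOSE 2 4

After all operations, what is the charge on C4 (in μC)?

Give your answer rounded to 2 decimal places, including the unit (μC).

Initial: C1(3μF, Q=4μC, V=1.33V), C2(5μF, Q=12μC, V=2.40V), C3(3μF, Q=14μC, V=4.67V), C4(2μF, Q=20μC, V=10.00V), C5(4μF, Q=1μC, V=0.25V)
Op 1: CLOSE 3-4: Q_total=34.00, C_total=5.00, V=6.80; Q3=20.40, Q4=13.60; dissipated=17.067
Op 2: CLOSE 3-2: Q_total=32.40, C_total=8.00, V=4.05; Q3=12.15, Q2=20.25; dissipated=18.150
Op 3: CLOSE 1-5: Q_total=5.00, C_total=7.00, V=0.71; Q1=2.14, Q5=2.86; dissipated=1.006
Op 4: CLOSE 2-4: Q_total=33.85, C_total=7.00, V=4.84; Q2=24.18, Q4=9.67; dissipated=5.402
Final charges: Q1=2.14, Q2=24.18, Q3=12.15, Q4=9.67, Q5=2.86

Answer: 9.67 μC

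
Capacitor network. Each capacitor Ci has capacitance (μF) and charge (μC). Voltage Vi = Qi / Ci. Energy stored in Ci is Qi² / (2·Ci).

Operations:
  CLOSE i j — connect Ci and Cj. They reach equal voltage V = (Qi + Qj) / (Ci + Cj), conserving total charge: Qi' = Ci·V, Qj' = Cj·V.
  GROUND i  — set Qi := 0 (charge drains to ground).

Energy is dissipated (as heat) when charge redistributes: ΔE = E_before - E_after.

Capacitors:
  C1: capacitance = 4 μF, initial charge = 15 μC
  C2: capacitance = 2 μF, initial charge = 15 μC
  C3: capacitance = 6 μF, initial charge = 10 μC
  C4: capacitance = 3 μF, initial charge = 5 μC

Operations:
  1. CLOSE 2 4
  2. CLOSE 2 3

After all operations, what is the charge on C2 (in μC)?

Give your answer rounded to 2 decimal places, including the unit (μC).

Answer: 4.50 μC

Derivation:
Initial: C1(4μF, Q=15μC, V=3.75V), C2(2μF, Q=15μC, V=7.50V), C3(6μF, Q=10μC, V=1.67V), C4(3μF, Q=5μC, V=1.67V)
Op 1: CLOSE 2-4: Q_total=20.00, C_total=5.00, V=4.00; Q2=8.00, Q4=12.00; dissipated=20.417
Op 2: CLOSE 2-3: Q_total=18.00, C_total=8.00, V=2.25; Q2=4.50, Q3=13.50; dissipated=4.083
Final charges: Q1=15.00, Q2=4.50, Q3=13.50, Q4=12.00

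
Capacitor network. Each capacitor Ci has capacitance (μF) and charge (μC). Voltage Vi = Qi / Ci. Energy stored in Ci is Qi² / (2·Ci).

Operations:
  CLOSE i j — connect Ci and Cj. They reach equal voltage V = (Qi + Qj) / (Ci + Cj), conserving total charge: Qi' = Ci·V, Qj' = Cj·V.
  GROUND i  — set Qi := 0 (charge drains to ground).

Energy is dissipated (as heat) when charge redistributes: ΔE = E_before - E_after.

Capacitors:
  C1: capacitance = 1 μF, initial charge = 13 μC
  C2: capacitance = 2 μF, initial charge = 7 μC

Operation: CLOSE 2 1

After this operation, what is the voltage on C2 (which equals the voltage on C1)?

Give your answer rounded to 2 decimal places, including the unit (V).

Answer: 6.67 V

Derivation:
Initial: C1(1μF, Q=13μC, V=13.00V), C2(2μF, Q=7μC, V=3.50V)
Op 1: CLOSE 2-1: Q_total=20.00, C_total=3.00, V=6.67; Q2=13.33, Q1=6.67; dissipated=30.083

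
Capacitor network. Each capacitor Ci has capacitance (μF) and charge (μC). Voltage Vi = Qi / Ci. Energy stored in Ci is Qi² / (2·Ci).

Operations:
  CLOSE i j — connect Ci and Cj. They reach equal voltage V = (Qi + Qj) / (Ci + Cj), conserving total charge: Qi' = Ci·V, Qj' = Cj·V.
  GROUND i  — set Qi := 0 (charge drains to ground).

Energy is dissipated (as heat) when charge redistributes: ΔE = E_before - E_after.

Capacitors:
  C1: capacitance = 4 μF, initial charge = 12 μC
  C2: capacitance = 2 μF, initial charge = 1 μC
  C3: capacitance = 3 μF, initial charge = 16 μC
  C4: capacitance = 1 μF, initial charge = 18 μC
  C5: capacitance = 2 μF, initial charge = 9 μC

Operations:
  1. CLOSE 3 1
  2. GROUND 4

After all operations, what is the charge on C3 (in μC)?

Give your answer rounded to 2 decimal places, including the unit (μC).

Initial: C1(4μF, Q=12μC, V=3.00V), C2(2μF, Q=1μC, V=0.50V), C3(3μF, Q=16μC, V=5.33V), C4(1μF, Q=18μC, V=18.00V), C5(2μF, Q=9μC, V=4.50V)
Op 1: CLOSE 3-1: Q_total=28.00, C_total=7.00, V=4.00; Q3=12.00, Q1=16.00; dissipated=4.667
Op 2: GROUND 4: Q4=0; energy lost=162.000
Final charges: Q1=16.00, Q2=1.00, Q3=12.00, Q4=0.00, Q5=9.00

Answer: 12.00 μC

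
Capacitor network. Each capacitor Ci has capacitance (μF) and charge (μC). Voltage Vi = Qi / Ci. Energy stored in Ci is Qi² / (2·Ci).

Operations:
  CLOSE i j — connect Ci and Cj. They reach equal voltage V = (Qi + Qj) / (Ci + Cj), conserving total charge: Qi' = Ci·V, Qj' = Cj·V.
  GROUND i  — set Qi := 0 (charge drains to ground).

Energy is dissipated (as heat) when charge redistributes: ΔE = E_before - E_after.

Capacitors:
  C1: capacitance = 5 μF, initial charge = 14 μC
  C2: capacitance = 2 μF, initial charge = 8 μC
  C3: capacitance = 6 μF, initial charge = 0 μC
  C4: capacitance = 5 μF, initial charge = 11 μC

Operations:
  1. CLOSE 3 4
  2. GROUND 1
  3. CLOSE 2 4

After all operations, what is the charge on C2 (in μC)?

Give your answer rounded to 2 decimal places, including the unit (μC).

Initial: C1(5μF, Q=14μC, V=2.80V), C2(2μF, Q=8μC, V=4.00V), C3(6μF, Q=0μC, V=0.00V), C4(5μF, Q=11μC, V=2.20V)
Op 1: CLOSE 3-4: Q_total=11.00, C_total=11.00, V=1.00; Q3=6.00, Q4=5.00; dissipated=6.600
Op 2: GROUND 1: Q1=0; energy lost=19.600
Op 3: CLOSE 2-4: Q_total=13.00, C_total=7.00, V=1.86; Q2=3.71, Q4=9.29; dissipated=6.429
Final charges: Q1=0.00, Q2=3.71, Q3=6.00, Q4=9.29

Answer: 3.71 μC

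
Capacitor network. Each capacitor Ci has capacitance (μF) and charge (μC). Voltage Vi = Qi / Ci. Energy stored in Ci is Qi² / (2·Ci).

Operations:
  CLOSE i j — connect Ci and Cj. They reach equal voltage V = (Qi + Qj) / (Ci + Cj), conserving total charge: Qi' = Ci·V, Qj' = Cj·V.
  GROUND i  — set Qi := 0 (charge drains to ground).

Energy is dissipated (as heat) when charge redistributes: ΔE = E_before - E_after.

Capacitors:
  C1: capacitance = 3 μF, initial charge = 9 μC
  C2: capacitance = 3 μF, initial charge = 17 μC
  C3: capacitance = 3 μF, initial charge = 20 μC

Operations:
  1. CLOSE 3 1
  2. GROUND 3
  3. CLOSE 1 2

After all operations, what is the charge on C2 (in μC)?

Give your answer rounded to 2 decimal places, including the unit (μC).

Initial: C1(3μF, Q=9μC, V=3.00V), C2(3μF, Q=17μC, V=5.67V), C3(3μF, Q=20μC, V=6.67V)
Op 1: CLOSE 3-1: Q_total=29.00, C_total=6.00, V=4.83; Q3=14.50, Q1=14.50; dissipated=10.083
Op 2: GROUND 3: Q3=0; energy lost=35.042
Op 3: CLOSE 1-2: Q_total=31.50, C_total=6.00, V=5.25; Q1=15.75, Q2=15.75; dissipated=0.521
Final charges: Q1=15.75, Q2=15.75, Q3=0.00

Answer: 15.75 μC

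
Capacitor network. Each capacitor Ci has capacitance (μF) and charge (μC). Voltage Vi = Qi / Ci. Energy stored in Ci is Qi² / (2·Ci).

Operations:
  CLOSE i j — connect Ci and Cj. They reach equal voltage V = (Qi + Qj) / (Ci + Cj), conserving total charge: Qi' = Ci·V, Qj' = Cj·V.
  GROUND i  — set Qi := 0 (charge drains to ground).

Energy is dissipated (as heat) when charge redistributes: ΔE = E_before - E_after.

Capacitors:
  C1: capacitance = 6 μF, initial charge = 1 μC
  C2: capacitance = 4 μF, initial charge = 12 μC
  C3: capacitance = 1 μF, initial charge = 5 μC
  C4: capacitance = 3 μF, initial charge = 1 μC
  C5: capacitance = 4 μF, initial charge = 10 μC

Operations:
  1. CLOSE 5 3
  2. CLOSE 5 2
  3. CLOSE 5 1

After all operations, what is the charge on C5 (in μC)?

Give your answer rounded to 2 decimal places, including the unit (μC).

Answer: 5.20 μC

Derivation:
Initial: C1(6μF, Q=1μC, V=0.17V), C2(4μF, Q=12μC, V=3.00V), C3(1μF, Q=5μC, V=5.00V), C4(3μF, Q=1μC, V=0.33V), C5(4μF, Q=10μC, V=2.50V)
Op 1: CLOSE 5-3: Q_total=15.00, C_total=5.00, V=3.00; Q5=12.00, Q3=3.00; dissipated=2.500
Op 2: CLOSE 5-2: Q_total=24.00, C_total=8.00, V=3.00; Q5=12.00, Q2=12.00; dissipated=0.000
Op 3: CLOSE 5-1: Q_total=13.00, C_total=10.00, V=1.30; Q5=5.20, Q1=7.80; dissipated=9.633
Final charges: Q1=7.80, Q2=12.00, Q3=3.00, Q4=1.00, Q5=5.20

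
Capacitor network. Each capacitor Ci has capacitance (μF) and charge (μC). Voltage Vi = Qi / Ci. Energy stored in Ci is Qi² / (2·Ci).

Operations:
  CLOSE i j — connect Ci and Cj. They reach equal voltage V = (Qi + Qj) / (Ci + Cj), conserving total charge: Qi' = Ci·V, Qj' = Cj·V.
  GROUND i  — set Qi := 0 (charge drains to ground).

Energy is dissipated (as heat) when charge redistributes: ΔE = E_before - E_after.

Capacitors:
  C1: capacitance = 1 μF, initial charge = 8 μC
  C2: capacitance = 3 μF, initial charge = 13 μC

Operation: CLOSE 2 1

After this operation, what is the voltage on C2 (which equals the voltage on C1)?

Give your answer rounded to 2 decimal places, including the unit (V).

Initial: C1(1μF, Q=8μC, V=8.00V), C2(3μF, Q=13μC, V=4.33V)
Op 1: CLOSE 2-1: Q_total=21.00, C_total=4.00, V=5.25; Q2=15.75, Q1=5.25; dissipated=5.042

Answer: 5.25 V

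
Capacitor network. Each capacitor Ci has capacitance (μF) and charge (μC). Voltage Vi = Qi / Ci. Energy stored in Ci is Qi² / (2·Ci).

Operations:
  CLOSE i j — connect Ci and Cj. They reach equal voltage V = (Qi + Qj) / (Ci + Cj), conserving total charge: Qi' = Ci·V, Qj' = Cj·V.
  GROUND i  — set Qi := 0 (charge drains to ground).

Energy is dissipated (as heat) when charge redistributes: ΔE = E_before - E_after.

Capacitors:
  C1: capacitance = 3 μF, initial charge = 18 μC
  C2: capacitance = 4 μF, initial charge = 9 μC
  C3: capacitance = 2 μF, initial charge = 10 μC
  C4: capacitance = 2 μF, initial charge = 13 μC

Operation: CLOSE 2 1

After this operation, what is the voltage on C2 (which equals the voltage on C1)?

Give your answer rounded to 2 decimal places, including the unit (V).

Answer: 3.86 V

Derivation:
Initial: C1(3μF, Q=18μC, V=6.00V), C2(4μF, Q=9μC, V=2.25V), C3(2μF, Q=10μC, V=5.00V), C4(2μF, Q=13μC, V=6.50V)
Op 1: CLOSE 2-1: Q_total=27.00, C_total=7.00, V=3.86; Q2=15.43, Q1=11.57; dissipated=12.054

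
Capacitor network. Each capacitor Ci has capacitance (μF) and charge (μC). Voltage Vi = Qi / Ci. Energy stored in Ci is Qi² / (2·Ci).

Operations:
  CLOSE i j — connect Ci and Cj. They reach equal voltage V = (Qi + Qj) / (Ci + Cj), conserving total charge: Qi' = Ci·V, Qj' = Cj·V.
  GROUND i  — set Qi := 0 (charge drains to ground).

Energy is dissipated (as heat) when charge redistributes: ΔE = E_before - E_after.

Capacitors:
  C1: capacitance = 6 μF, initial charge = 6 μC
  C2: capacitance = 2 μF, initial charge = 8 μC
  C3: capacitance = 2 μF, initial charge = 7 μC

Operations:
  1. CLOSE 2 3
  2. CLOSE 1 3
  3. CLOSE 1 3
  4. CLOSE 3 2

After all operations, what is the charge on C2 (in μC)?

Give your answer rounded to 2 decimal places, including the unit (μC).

Initial: C1(6μF, Q=6μC, V=1.00V), C2(2μF, Q=8μC, V=4.00V), C3(2μF, Q=7μC, V=3.50V)
Op 1: CLOSE 2-3: Q_total=15.00, C_total=4.00, V=3.75; Q2=7.50, Q3=7.50; dissipated=0.125
Op 2: CLOSE 1-3: Q_total=13.50, C_total=8.00, V=1.69; Q1=10.12, Q3=3.38; dissipated=5.672
Op 3: CLOSE 1-3: Q_total=13.50, C_total=8.00, V=1.69; Q1=10.12, Q3=3.38; dissipated=0.000
Op 4: CLOSE 3-2: Q_total=10.88, C_total=4.00, V=2.72; Q3=5.44, Q2=5.44; dissipated=2.127
Final charges: Q1=10.12, Q2=5.44, Q3=5.44

Answer: 5.44 μC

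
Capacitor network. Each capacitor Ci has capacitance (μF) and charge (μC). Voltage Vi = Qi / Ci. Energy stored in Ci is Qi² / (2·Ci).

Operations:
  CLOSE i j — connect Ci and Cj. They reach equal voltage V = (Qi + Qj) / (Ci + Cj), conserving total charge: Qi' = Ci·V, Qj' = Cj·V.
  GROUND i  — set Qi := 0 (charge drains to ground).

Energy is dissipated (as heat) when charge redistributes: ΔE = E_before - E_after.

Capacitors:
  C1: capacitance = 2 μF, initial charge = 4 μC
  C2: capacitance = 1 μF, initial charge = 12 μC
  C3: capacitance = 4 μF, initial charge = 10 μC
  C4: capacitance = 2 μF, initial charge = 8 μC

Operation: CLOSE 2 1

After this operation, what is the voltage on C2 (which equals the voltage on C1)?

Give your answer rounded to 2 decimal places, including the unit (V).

Initial: C1(2μF, Q=4μC, V=2.00V), C2(1μF, Q=12μC, V=12.00V), C3(4μF, Q=10μC, V=2.50V), C4(2μF, Q=8μC, V=4.00V)
Op 1: CLOSE 2-1: Q_total=16.00, C_total=3.00, V=5.33; Q2=5.33, Q1=10.67; dissipated=33.333

Answer: 5.33 V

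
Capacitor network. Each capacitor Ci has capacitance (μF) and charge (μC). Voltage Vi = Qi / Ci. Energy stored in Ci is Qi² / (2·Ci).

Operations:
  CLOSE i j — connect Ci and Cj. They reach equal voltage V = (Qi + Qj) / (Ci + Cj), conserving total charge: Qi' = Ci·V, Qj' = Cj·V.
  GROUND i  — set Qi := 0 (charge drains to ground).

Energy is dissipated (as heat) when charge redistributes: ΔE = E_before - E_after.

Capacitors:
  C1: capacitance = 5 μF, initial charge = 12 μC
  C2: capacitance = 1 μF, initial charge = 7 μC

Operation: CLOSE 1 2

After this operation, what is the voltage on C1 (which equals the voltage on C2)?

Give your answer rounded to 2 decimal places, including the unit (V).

Initial: C1(5μF, Q=12μC, V=2.40V), C2(1μF, Q=7μC, V=7.00V)
Op 1: CLOSE 1-2: Q_total=19.00, C_total=6.00, V=3.17; Q1=15.83, Q2=3.17; dissipated=8.817

Answer: 3.17 V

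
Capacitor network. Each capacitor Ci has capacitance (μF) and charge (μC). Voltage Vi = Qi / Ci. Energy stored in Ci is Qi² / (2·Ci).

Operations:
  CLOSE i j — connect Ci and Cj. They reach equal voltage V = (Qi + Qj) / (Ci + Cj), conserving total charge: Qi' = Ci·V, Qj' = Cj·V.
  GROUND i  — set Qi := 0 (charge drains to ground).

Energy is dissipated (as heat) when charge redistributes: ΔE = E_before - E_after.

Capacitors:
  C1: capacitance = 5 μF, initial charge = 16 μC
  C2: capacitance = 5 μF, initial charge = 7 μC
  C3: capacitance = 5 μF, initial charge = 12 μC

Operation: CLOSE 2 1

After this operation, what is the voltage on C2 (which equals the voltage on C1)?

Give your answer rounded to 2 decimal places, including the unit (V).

Initial: C1(5μF, Q=16μC, V=3.20V), C2(5μF, Q=7μC, V=1.40V), C3(5μF, Q=12μC, V=2.40V)
Op 1: CLOSE 2-1: Q_total=23.00, C_total=10.00, V=2.30; Q2=11.50, Q1=11.50; dissipated=4.050

Answer: 2.30 V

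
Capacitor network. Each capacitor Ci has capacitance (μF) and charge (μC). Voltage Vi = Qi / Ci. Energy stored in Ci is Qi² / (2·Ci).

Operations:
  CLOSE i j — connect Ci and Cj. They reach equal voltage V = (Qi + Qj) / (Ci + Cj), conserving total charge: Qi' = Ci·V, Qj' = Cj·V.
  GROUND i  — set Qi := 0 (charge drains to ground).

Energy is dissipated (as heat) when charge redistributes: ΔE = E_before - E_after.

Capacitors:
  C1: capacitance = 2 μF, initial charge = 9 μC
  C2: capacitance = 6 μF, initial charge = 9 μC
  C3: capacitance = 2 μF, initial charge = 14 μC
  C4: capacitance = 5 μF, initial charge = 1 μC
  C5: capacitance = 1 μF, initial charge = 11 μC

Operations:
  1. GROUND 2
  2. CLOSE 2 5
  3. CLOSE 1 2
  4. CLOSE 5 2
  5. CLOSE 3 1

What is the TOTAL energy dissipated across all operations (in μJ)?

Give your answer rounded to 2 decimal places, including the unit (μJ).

Initial: C1(2μF, Q=9μC, V=4.50V), C2(6μF, Q=9μC, V=1.50V), C3(2μF, Q=14μC, V=7.00V), C4(5μF, Q=1μC, V=0.20V), C5(1μF, Q=11μC, V=11.00V)
Op 1: GROUND 2: Q2=0; energy lost=6.750
Op 2: CLOSE 2-5: Q_total=11.00, C_total=7.00, V=1.57; Q2=9.43, Q5=1.57; dissipated=51.857
Op 3: CLOSE 1-2: Q_total=18.43, C_total=8.00, V=2.30; Q1=4.61, Q2=13.82; dissipated=6.432
Op 4: CLOSE 5-2: Q_total=15.39, C_total=7.00, V=2.20; Q5=2.20, Q2=13.19; dissipated=0.230
Op 5: CLOSE 3-1: Q_total=18.61, C_total=4.00, V=4.65; Q3=9.30, Q1=9.30; dissipated=11.028
Total dissipated: 76.297 μJ

Answer: 76.30 μJ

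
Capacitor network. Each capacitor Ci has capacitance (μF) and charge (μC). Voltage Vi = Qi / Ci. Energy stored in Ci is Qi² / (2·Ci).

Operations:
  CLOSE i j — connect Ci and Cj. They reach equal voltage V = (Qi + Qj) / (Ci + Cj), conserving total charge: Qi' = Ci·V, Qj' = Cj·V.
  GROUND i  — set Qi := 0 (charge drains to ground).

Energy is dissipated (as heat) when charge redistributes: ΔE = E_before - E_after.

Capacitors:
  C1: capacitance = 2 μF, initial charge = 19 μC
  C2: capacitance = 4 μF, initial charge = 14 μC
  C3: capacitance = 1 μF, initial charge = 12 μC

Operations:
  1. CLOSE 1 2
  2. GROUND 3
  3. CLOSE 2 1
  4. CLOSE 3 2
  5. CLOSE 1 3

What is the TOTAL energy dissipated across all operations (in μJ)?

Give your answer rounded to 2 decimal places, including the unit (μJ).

Initial: C1(2μF, Q=19μC, V=9.50V), C2(4μF, Q=14μC, V=3.50V), C3(1μF, Q=12μC, V=12.00V)
Op 1: CLOSE 1-2: Q_total=33.00, C_total=6.00, V=5.50; Q1=11.00, Q2=22.00; dissipated=24.000
Op 2: GROUND 3: Q3=0; energy lost=72.000
Op 3: CLOSE 2-1: Q_total=33.00, C_total=6.00, V=5.50; Q2=22.00, Q1=11.00; dissipated=0.000
Op 4: CLOSE 3-2: Q_total=22.00, C_total=5.00, V=4.40; Q3=4.40, Q2=17.60; dissipated=12.100
Op 5: CLOSE 1-3: Q_total=15.40, C_total=3.00, V=5.13; Q1=10.27, Q3=5.13; dissipated=0.403
Total dissipated: 108.503 μJ

Answer: 108.50 μJ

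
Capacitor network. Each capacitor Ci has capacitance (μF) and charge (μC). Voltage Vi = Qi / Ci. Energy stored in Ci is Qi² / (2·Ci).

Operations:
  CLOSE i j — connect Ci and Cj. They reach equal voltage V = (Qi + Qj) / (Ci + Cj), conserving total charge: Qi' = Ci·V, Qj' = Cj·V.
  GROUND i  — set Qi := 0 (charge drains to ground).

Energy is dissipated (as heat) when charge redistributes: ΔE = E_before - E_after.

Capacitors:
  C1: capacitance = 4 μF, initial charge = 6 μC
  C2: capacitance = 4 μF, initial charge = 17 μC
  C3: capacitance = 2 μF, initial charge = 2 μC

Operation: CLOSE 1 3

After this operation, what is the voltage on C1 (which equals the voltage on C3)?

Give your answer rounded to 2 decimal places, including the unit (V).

Answer: 1.33 V

Derivation:
Initial: C1(4μF, Q=6μC, V=1.50V), C2(4μF, Q=17μC, V=4.25V), C3(2μF, Q=2μC, V=1.00V)
Op 1: CLOSE 1-3: Q_total=8.00, C_total=6.00, V=1.33; Q1=5.33, Q3=2.67; dissipated=0.167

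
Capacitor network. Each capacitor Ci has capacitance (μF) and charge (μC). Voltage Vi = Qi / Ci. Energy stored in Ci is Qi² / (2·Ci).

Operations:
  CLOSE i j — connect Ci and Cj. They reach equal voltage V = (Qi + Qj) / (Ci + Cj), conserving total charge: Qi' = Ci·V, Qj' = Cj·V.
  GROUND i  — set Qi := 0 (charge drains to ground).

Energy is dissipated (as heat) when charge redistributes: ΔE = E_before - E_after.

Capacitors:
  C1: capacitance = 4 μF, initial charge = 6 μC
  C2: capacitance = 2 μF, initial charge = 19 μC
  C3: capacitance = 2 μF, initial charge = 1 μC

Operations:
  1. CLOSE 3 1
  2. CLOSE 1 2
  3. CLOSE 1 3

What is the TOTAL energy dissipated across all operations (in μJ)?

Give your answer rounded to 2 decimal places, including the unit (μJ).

Initial: C1(4μF, Q=6μC, V=1.50V), C2(2μF, Q=19μC, V=9.50V), C3(2μF, Q=1μC, V=0.50V)
Op 1: CLOSE 3-1: Q_total=7.00, C_total=6.00, V=1.17; Q3=2.33, Q1=4.67; dissipated=0.667
Op 2: CLOSE 1-2: Q_total=23.67, C_total=6.00, V=3.94; Q1=15.78, Q2=7.89; dissipated=46.296
Op 3: CLOSE 1-3: Q_total=18.11, C_total=6.00, V=3.02; Q1=12.07, Q3=6.04; dissipated=5.144
Total dissipated: 52.107 μJ

Answer: 52.11 μJ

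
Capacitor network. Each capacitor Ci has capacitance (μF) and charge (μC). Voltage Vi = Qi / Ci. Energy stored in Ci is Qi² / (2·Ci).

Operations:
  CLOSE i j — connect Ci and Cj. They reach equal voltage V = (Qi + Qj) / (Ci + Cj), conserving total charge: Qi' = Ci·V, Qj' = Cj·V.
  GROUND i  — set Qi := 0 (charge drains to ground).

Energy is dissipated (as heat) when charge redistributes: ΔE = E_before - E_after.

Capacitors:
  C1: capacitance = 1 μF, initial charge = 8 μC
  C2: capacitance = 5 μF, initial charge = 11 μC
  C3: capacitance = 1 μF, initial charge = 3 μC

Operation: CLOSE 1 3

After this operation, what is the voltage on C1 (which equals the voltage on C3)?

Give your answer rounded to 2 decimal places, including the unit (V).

Answer: 5.50 V

Derivation:
Initial: C1(1μF, Q=8μC, V=8.00V), C2(5μF, Q=11μC, V=2.20V), C3(1μF, Q=3μC, V=3.00V)
Op 1: CLOSE 1-3: Q_total=11.00, C_total=2.00, V=5.50; Q1=5.50, Q3=5.50; dissipated=6.250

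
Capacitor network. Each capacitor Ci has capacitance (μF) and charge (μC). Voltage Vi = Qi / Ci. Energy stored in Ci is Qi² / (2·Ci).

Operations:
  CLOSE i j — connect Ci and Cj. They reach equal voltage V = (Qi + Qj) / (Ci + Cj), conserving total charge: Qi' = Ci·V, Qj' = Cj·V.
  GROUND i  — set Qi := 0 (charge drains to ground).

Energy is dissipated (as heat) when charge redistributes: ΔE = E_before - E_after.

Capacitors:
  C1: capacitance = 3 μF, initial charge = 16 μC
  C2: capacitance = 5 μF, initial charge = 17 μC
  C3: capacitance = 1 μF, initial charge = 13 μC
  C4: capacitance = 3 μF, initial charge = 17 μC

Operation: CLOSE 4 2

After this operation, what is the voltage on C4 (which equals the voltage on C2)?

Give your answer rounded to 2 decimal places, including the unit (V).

Answer: 4.25 V

Derivation:
Initial: C1(3μF, Q=16μC, V=5.33V), C2(5μF, Q=17μC, V=3.40V), C3(1μF, Q=13μC, V=13.00V), C4(3μF, Q=17μC, V=5.67V)
Op 1: CLOSE 4-2: Q_total=34.00, C_total=8.00, V=4.25; Q4=12.75, Q2=21.25; dissipated=4.817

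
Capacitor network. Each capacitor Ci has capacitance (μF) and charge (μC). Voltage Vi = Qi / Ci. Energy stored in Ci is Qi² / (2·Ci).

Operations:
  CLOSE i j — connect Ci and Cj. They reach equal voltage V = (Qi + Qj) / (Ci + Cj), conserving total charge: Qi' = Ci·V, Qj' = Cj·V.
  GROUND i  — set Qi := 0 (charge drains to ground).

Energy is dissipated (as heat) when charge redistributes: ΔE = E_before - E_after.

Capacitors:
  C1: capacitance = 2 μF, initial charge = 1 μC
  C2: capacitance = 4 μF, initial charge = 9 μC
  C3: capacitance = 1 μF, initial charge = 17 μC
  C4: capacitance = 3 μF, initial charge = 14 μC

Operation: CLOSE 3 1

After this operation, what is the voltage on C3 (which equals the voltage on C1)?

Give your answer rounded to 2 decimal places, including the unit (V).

Answer: 6.00 V

Derivation:
Initial: C1(2μF, Q=1μC, V=0.50V), C2(4μF, Q=9μC, V=2.25V), C3(1μF, Q=17μC, V=17.00V), C4(3μF, Q=14μC, V=4.67V)
Op 1: CLOSE 3-1: Q_total=18.00, C_total=3.00, V=6.00; Q3=6.00, Q1=12.00; dissipated=90.750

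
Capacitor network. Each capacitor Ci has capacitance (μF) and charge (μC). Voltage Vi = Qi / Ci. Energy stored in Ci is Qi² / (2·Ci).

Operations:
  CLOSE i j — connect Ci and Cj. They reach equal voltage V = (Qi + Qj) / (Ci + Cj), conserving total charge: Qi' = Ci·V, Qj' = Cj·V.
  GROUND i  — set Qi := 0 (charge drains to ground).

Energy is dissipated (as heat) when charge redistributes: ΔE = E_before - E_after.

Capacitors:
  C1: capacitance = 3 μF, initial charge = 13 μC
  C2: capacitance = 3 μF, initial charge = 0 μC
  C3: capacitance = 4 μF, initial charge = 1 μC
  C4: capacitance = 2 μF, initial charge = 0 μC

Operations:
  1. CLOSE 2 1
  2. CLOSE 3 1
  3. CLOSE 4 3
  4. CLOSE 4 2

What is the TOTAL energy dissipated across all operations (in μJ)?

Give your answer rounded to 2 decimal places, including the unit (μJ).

Initial: C1(3μF, Q=13μC, V=4.33V), C2(3μF, Q=0μC, V=0.00V), C3(4μF, Q=1μC, V=0.25V), C4(2μF, Q=0μC, V=0.00V)
Op 1: CLOSE 2-1: Q_total=13.00, C_total=6.00, V=2.17; Q2=6.50, Q1=6.50; dissipated=14.083
Op 2: CLOSE 3-1: Q_total=7.50, C_total=7.00, V=1.07; Q3=4.29, Q1=3.21; dissipated=3.149
Op 3: CLOSE 4-3: Q_total=4.29, C_total=6.00, V=0.71; Q4=1.43, Q3=2.86; dissipated=0.765
Op 4: CLOSE 4-2: Q_total=7.93, C_total=5.00, V=1.59; Q4=3.17, Q2=4.76; dissipated=1.266
Total dissipated: 19.263 μJ

Answer: 19.26 μJ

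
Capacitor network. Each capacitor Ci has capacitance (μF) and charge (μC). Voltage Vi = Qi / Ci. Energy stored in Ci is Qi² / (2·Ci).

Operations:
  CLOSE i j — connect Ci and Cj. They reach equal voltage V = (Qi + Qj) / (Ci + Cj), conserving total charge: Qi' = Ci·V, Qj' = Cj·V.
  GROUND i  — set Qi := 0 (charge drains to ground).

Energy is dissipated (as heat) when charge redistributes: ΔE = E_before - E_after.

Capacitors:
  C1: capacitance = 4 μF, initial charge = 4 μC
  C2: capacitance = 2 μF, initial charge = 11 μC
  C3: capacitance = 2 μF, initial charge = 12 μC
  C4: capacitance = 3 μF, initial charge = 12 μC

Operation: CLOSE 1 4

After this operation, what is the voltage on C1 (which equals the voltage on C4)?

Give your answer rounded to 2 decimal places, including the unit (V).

Initial: C1(4μF, Q=4μC, V=1.00V), C2(2μF, Q=11μC, V=5.50V), C3(2μF, Q=12μC, V=6.00V), C4(3μF, Q=12μC, V=4.00V)
Op 1: CLOSE 1-4: Q_total=16.00, C_total=7.00, V=2.29; Q1=9.14, Q4=6.86; dissipated=7.714

Answer: 2.29 V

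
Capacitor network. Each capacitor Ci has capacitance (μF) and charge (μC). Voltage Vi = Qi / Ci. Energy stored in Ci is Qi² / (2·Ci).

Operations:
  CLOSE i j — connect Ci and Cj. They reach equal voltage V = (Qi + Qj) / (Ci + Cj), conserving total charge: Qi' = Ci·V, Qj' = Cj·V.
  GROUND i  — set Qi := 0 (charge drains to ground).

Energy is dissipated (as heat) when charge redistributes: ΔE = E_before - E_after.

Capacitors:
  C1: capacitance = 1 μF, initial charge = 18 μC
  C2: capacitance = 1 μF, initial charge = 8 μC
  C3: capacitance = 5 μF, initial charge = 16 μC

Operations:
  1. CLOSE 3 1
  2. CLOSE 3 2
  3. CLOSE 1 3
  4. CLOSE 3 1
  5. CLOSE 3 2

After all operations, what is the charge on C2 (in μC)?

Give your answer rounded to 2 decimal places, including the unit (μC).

Answer: 6.00 μC

Derivation:
Initial: C1(1μF, Q=18μC, V=18.00V), C2(1μF, Q=8μC, V=8.00V), C3(5μF, Q=16μC, V=3.20V)
Op 1: CLOSE 3-1: Q_total=34.00, C_total=6.00, V=5.67; Q3=28.33, Q1=5.67; dissipated=91.267
Op 2: CLOSE 3-2: Q_total=36.33, C_total=6.00, V=6.06; Q3=30.28, Q2=6.06; dissipated=2.269
Op 3: CLOSE 1-3: Q_total=35.94, C_total=6.00, V=5.99; Q1=5.99, Q3=29.95; dissipated=0.063
Op 4: CLOSE 3-1: Q_total=35.94, C_total=6.00, V=5.99; Q3=29.95, Q1=5.99; dissipated=0.000
Op 5: CLOSE 3-2: Q_total=36.01, C_total=6.00, V=6.00; Q3=30.01, Q2=6.00; dissipated=0.002
Final charges: Q1=5.99, Q2=6.00, Q3=30.01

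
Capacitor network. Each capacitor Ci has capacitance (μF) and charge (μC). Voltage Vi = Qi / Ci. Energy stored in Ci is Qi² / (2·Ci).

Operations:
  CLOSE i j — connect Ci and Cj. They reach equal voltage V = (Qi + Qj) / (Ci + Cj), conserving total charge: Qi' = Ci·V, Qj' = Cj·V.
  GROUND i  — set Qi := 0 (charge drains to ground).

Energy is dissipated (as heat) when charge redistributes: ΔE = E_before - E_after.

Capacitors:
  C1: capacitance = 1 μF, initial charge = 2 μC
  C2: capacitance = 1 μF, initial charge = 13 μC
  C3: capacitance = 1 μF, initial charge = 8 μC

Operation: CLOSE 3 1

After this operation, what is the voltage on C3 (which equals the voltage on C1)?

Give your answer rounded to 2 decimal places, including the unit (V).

Initial: C1(1μF, Q=2μC, V=2.00V), C2(1μF, Q=13μC, V=13.00V), C3(1μF, Q=8μC, V=8.00V)
Op 1: CLOSE 3-1: Q_total=10.00, C_total=2.00, V=5.00; Q3=5.00, Q1=5.00; dissipated=9.000

Answer: 5.00 V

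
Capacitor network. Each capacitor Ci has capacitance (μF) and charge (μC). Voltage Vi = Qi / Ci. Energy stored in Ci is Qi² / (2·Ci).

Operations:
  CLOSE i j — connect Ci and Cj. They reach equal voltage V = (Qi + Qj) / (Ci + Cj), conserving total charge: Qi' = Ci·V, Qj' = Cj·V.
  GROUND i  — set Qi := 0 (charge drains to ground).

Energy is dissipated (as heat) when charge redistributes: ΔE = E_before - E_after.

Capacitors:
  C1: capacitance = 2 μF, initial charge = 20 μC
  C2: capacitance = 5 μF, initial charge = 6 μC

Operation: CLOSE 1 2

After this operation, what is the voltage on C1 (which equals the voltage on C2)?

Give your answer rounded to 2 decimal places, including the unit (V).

Answer: 3.71 V

Derivation:
Initial: C1(2μF, Q=20μC, V=10.00V), C2(5μF, Q=6μC, V=1.20V)
Op 1: CLOSE 1-2: Q_total=26.00, C_total=7.00, V=3.71; Q1=7.43, Q2=18.57; dissipated=55.314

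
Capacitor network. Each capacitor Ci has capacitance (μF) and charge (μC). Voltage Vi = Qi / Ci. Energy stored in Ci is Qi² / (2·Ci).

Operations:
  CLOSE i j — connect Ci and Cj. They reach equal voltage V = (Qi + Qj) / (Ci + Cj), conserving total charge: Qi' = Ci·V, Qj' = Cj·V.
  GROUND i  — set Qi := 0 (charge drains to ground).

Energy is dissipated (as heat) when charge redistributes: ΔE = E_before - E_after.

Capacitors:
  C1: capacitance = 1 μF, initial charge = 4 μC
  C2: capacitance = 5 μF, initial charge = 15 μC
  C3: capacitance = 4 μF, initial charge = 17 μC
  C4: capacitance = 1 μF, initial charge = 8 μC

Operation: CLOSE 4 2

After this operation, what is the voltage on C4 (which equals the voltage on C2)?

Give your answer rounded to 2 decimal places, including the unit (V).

Answer: 3.83 V

Derivation:
Initial: C1(1μF, Q=4μC, V=4.00V), C2(5μF, Q=15μC, V=3.00V), C3(4μF, Q=17μC, V=4.25V), C4(1μF, Q=8μC, V=8.00V)
Op 1: CLOSE 4-2: Q_total=23.00, C_total=6.00, V=3.83; Q4=3.83, Q2=19.17; dissipated=10.417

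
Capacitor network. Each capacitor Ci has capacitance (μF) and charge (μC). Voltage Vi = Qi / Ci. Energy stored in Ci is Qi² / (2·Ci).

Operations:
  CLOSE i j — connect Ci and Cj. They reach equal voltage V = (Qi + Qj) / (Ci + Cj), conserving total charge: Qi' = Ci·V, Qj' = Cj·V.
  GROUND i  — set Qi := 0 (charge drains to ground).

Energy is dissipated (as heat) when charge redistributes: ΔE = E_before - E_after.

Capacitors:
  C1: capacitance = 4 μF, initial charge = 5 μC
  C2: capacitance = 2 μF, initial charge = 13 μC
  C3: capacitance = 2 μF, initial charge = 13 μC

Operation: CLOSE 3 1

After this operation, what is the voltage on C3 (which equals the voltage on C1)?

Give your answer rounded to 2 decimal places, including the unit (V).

Answer: 3.00 V

Derivation:
Initial: C1(4μF, Q=5μC, V=1.25V), C2(2μF, Q=13μC, V=6.50V), C3(2μF, Q=13μC, V=6.50V)
Op 1: CLOSE 3-1: Q_total=18.00, C_total=6.00, V=3.00; Q3=6.00, Q1=12.00; dissipated=18.375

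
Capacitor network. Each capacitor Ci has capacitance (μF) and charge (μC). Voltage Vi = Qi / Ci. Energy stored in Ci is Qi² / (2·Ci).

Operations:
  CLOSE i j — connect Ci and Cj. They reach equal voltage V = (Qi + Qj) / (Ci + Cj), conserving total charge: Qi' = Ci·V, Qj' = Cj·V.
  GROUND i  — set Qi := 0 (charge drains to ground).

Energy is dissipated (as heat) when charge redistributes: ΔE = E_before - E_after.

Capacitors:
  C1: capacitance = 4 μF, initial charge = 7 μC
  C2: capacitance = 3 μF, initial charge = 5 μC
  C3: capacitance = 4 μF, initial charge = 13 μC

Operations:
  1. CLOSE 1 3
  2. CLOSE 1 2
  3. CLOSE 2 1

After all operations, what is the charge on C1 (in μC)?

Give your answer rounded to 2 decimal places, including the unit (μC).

Initial: C1(4μF, Q=7μC, V=1.75V), C2(3μF, Q=5μC, V=1.67V), C3(4μF, Q=13μC, V=3.25V)
Op 1: CLOSE 1-3: Q_total=20.00, C_total=8.00, V=2.50; Q1=10.00, Q3=10.00; dissipated=2.250
Op 2: CLOSE 1-2: Q_total=15.00, C_total=7.00, V=2.14; Q1=8.57, Q2=6.43; dissipated=0.595
Op 3: CLOSE 2-1: Q_total=15.00, C_total=7.00, V=2.14; Q2=6.43, Q1=8.57; dissipated=0.000
Final charges: Q1=8.57, Q2=6.43, Q3=10.00

Answer: 8.57 μC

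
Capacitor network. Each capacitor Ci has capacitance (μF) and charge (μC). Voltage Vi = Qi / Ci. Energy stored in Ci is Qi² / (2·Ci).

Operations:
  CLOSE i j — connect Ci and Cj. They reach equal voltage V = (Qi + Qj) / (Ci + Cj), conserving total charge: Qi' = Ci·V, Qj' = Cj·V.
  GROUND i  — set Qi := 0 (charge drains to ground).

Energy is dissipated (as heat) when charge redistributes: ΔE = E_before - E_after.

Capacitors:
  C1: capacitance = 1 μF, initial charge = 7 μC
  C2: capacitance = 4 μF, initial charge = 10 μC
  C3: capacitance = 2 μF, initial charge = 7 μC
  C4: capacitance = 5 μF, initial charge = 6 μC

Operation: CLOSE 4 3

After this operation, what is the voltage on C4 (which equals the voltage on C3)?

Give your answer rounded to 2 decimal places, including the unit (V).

Answer: 1.86 V

Derivation:
Initial: C1(1μF, Q=7μC, V=7.00V), C2(4μF, Q=10μC, V=2.50V), C3(2μF, Q=7μC, V=3.50V), C4(5μF, Q=6μC, V=1.20V)
Op 1: CLOSE 4-3: Q_total=13.00, C_total=7.00, V=1.86; Q4=9.29, Q3=3.71; dissipated=3.779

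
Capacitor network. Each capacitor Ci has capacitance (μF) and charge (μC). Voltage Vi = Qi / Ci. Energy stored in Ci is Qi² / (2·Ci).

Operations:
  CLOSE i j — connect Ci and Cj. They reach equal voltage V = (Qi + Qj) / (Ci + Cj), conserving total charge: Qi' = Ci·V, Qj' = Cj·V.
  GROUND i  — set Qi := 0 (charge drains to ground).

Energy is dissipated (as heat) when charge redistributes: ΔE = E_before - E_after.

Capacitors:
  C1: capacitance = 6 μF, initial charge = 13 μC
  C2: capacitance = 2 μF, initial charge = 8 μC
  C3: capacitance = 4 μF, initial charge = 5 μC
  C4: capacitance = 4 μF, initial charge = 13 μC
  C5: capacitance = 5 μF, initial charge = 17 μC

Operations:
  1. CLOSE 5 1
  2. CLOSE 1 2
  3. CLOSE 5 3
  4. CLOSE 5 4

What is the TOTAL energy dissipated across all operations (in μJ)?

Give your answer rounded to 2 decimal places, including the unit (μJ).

Answer: 7.26 μJ

Derivation:
Initial: C1(6μF, Q=13μC, V=2.17V), C2(2μF, Q=8μC, V=4.00V), C3(4μF, Q=5μC, V=1.25V), C4(4μF, Q=13μC, V=3.25V), C5(5μF, Q=17μC, V=3.40V)
Op 1: CLOSE 5-1: Q_total=30.00, C_total=11.00, V=2.73; Q5=13.64, Q1=16.36; dissipated=2.074
Op 2: CLOSE 1-2: Q_total=24.36, C_total=8.00, V=3.05; Q1=18.27, Q2=6.09; dissipated=1.215
Op 3: CLOSE 5-3: Q_total=18.64, C_total=9.00, V=2.07; Q5=10.35, Q3=8.28; dissipated=2.425
Op 4: CLOSE 5-4: Q_total=23.35, C_total=9.00, V=2.59; Q5=12.97, Q4=10.38; dissipated=1.545
Total dissipated: 7.259 μJ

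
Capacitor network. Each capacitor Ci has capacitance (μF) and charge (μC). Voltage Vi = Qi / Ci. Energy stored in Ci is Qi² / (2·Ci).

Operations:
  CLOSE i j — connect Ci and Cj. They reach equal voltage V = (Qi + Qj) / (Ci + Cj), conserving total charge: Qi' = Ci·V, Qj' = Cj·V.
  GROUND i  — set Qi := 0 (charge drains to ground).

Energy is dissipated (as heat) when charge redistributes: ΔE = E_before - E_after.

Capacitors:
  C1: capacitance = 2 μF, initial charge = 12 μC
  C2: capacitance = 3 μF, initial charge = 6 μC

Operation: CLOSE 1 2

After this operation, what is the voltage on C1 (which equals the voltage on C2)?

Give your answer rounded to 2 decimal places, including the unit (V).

Initial: C1(2μF, Q=12μC, V=6.00V), C2(3μF, Q=6μC, V=2.00V)
Op 1: CLOSE 1-2: Q_total=18.00, C_total=5.00, V=3.60; Q1=7.20, Q2=10.80; dissipated=9.600

Answer: 3.60 V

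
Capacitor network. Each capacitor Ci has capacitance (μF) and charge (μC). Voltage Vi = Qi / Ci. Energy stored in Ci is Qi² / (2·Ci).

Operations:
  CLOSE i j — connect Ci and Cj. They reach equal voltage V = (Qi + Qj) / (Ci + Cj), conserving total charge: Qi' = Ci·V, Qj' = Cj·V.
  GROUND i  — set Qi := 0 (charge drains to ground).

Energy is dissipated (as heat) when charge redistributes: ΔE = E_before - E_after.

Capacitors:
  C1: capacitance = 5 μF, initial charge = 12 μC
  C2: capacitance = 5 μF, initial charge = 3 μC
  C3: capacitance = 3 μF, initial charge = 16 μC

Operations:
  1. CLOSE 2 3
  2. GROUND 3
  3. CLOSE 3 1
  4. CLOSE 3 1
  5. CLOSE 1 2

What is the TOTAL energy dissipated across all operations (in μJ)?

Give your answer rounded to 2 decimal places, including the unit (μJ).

Answer: 35.82 μJ

Derivation:
Initial: C1(5μF, Q=12μC, V=2.40V), C2(5μF, Q=3μC, V=0.60V), C3(3μF, Q=16μC, V=5.33V)
Op 1: CLOSE 2-3: Q_total=19.00, C_total=8.00, V=2.38; Q2=11.88, Q3=7.12; dissipated=21.004
Op 2: GROUND 3: Q3=0; energy lost=8.461
Op 3: CLOSE 3-1: Q_total=12.00, C_total=8.00, V=1.50; Q3=4.50, Q1=7.50; dissipated=5.400
Op 4: CLOSE 3-1: Q_total=12.00, C_total=8.00, V=1.50; Q3=4.50, Q1=7.50; dissipated=0.000
Op 5: CLOSE 1-2: Q_total=19.38, C_total=10.00, V=1.94; Q1=9.69, Q2=9.69; dissipated=0.957
Total dissipated: 35.822 μJ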